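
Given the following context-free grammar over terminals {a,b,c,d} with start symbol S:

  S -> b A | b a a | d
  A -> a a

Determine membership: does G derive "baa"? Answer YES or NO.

CNF form of G:
  S -> T1 A | T1 X2 | d
  A -> T0 T0
  T0 -> a
  T1 -> b
  X2 -> T0 T0

CYK fill:
  cell(0,0) b: {T1}  orig:{}
  cell(1,1) a: {T0}  orig:{}
  cell(2,2) a: {T0}  orig:{}
  cell(0,1) ba: ∅
  cell(1,2) aa: {A,X2}  orig:{A}
  cell(0,2) baa: {S}

S ∈ T[0,2] ⇒ YES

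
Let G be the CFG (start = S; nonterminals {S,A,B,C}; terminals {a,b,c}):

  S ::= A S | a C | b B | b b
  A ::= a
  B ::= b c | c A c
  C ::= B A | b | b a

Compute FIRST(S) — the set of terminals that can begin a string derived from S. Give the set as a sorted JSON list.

FIRST sets, iterate to fixpoint:
[1]
  A via A→a: +{a}
  B via B→b c: +{b}
  B via B→c A c: +{c}
  C via C→B A: +{b,c}
  S via S→A S: +{a}
  S via S→b B: +{b}
  FIRST[S]={a,b}  FIRST[A]={a}  FIRST[B]={b,c}  FIRST[C]={b,c}
[2] — fixpoint
  FIRST[S]={a,b}  FIRST[A]={a}  FIRST[B]={b,c}  FIRST[C]={b,c}

FIRST(S) = ["a", "b"]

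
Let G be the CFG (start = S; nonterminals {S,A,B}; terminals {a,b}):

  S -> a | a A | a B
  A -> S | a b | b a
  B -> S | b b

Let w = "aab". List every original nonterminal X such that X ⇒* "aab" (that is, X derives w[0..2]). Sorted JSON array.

CNF form of G:
  S -> T0 A | T0 B | a
  A -> T0 A | T0 B | T0 T1 | T1 T0 | a
  B -> T0 A | T0 B | T1 T1 | a
  T0 -> a
  T1 -> b

CYK table (by increasing span), restricted to cells inside w[0..2]:
  T[0,0] 'a' = {A,B,S,T0}  orig:{A,B,S}
  T[1,1] 'a' = {A,B,S,T0}  orig:{A,B,S}
  T[2,2] 'b' = {T1}  orig:{}
  T[0,1] 'aa' = {A,B,S}
  T[1,2] 'ab' = {A}
  T[0,2] 'aab' = {A,B,S}

Original NTs in T[0,2] deriving "aab": ["A", "B", "S"]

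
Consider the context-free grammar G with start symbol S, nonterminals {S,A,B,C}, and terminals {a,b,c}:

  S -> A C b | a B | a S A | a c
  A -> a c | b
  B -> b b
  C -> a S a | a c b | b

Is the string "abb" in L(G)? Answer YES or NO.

Convert to CNF:
  S -> A X5 | T0 B | T0 T1 | T0 X6
  A -> T0 T1 | b
  B -> T2 T2
  C -> T0 X3 | T0 X4 | b
  T0 -> a
  T1 -> c
  T2 -> b
  X3 -> S T0
  X4 -> T1 T2
  X5 -> C T2
  X6 -> S A

Fill CYK table bottom-up:
  [0..0]={T0}  "a"  orig:{}
  [1..1]={A,C,T2}  "b"  orig:{A,C}
  [2..2]={A,C,T2}  "b"  orig:{A,C}
  [0..1]=∅  "ab"
  [1..2]={B,X5}  "bb"  orig:{B}
  [0..2]={S}  "abb"

S ∈ T[0,2] ⇒ YES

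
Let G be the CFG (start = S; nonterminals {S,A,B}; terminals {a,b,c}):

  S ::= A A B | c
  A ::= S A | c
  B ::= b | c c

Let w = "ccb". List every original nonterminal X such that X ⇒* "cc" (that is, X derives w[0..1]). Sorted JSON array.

Convert to CNF:
  S -> A X1 | c
  A -> S A | c
  B -> T0 T0 | b
  T0 -> c
  X1 -> A B

CYK fill, restricted to cells inside w[0..1]:
  T[0,0] 'c' = {A,S,T0}  orig:{A,S}
  T[1,1] 'c' = {A,S,T0}  orig:{A,S}
  T[0,1] 'cc' = {A,B}

Original NTs in T[0,1] deriving "cc": ["A", "B"]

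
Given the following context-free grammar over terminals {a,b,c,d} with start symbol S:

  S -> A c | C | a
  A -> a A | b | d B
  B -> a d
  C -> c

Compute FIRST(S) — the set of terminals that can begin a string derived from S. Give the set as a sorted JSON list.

FIRST sets, iterate to fixpoint:
iter 1:
  A via A→a A: +{a}
  A via A→b: +{b}
  A via A→d B: +{d}
  B via B→a d: +{a}
  C via C→c: +{c}
  S via S→A c: +{a,b,d}
  S via S→C: +{c}
  FIRST[S]={a,b,c,d}  FIRST[A]={a,b,d}  FIRST[B]={a}  FIRST[C]={c}
iter 2: (stable)
  FIRST[S]={a,b,c,d}  FIRST[A]={a,b,d}  FIRST[B]={a}  FIRST[C]={c}

FIRST(S) = ["a", "b", "c", "d"]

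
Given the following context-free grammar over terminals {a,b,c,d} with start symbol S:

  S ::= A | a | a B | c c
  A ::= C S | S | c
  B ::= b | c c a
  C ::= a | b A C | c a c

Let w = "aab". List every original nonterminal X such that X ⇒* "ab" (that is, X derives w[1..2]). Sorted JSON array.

Convert to CNF:
  S -> C S | T0 B | T1 T1 | a | c
  A -> C S | T0 B | T1 T1 | a | c
  B -> T1 X3 | b
  C -> T1 X5 | T2 X4 | a
  T0 -> a
  T1 -> c
  T2 -> b
  X3 -> T1 T0
  X4 -> A C
  X5 -> T0 T1

CYK table (by increasing span) (cells [i..j] with 1 ≤ i ≤ j ≤ 2 only):
  [1..1]={A,C,S,T0}  "a"  orig:{A,C,S}
  [2..2]={B,T2}  "b"  orig:{B}
  [1..2]={A,S}  "ab"

Original NTs in T[1,2] deriving "ab": ["A", "S"]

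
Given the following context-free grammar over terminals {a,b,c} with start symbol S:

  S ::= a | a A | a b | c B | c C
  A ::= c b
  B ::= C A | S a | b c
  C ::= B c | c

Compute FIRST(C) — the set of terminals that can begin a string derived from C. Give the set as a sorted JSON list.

Compute FIRST by fixpoint:
round 1:
  A via A→c b: +{c}
  B via B→b c: +{b}
  C via C→B c: +{b}
  C via C→c: +{c}
  S via S→a: +{a}
  S via S→c B: +{c}
  FIRST[S]={a,c}  FIRST[A]={c}  FIRST[B]={b}  FIRST[C]={b,c}
round 2:
  B via B→C A: +{c}
  B via B→S a: +{a}
  C via C→B c: +{a}
  FIRST[S]={a,c}  FIRST[A]={c}  FIRST[B]={a,b,c}  FIRST[C]={a,b,c}
round 3: — fixpoint
  FIRST[S]={a,c}  FIRST[A]={c}  FIRST[B]={a,b,c}  FIRST[C]={a,b,c}

FIRST(C) = ["a", "b", "c"]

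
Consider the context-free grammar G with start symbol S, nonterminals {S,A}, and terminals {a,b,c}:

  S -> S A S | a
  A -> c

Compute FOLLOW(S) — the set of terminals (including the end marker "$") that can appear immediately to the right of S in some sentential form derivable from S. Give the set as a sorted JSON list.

FIRST iteration:
iter 1:
  A via A→c: +{c}
  S via S→a: +{a}
  FIRST(S)={a}  FIRST(A)={c}
iter 2: (stable)
  FIRST(S)={a}  FIRST(A)={c}

FOLLOW sets:
FOLLOW(S) := {$}
pass 1:
  S→S A S: FOLLOW(S) ⊇ FIRST(A) = {c}; new: +{c}
  S→S A S: FOLLOW(A) ⊇ FIRST(S) = {a}; new: +{a}
  S: {$,c}  A: {a}
pass 2: done
  S: {$,c}  A: {a}

FOLLOW(S) = ["$", "c"]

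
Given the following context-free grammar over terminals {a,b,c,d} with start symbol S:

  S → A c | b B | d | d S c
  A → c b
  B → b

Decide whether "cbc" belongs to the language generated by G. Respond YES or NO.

CNF form of G:
  S -> A T0 | T1 B | T2 X3 | d
  A -> T0 T1
  B -> b
  T0 -> c
  T1 -> b
  T2 -> d
  X3 -> S T0

Fill CYK table bottom-up:
  [0..0]={T0}  "c"  orig:{}
  [1..1]={B,T1}  "b"  orig:{B}
  [2..2]={T0}  "c"  orig:{}
  [0..1]={A}  "cb"
  [1..2]=∅  "bc"
  [0..2]={S}  "cbc"

S ∈ T[0,2] ⇒ YES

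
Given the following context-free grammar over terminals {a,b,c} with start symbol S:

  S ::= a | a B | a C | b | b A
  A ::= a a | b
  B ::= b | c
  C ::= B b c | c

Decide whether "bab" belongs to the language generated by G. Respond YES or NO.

CNF form of G:
  S -> T0 B | T0 C | T1 A | a | b
  A -> T0 T0 | b
  B -> b | c
  C -> B X3 | c
  T0 -> a
  T1 -> b
  T2 -> c
  X3 -> T1 T2

CYK table (by increasing span):
  [0..0]={A,B,S,T1}  "b"  orig:{A,B,S}
  [1..1]={S,T0}  "a"  orig:{S}
  [2..2]={A,B,S,T1}  "b"  orig:{A,B,S}
  [0..1]=∅  "ba"
  [1..2]={S}  "ab"
  [0..2]=∅  "bab"

S ∉ T[0,2] ⇒ NO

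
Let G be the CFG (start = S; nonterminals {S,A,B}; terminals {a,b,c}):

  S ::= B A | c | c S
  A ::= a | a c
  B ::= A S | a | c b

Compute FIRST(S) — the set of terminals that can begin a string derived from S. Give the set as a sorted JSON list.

FIRST sets, iterate to fixpoint:
pass 1:
  A via A→a: +{a}
  B via B→A S: +{a}
  B via B→c b: +{c}
  S via S→B A: +{a,c}
  S: {a,c}  A: {a}  B: {a,c}
pass 2: (no change)
  S: {a,c}  A: {a}  B: {a,c}

FIRST(S) = ["a", "c"]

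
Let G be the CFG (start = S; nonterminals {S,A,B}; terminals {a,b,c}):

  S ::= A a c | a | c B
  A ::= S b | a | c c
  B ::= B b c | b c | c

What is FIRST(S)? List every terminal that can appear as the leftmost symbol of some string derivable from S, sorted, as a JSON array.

FIRST iteration:
[1]
  A via A→a: +{a}
  A via A→c c: +{c}
  B via B→b c: +{b}
  B via B→c: +{c}
  S via S→A a c: +{a,c}
  S: {a,c}  A: {a,c}  B: {b,c}
[2] done
  S: {a,c}  A: {a,c}  B: {b,c}

FIRST(S) = ["a", "c"]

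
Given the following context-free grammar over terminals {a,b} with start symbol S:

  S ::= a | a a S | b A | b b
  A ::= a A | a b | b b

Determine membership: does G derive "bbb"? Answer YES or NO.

CNF form of G:
  S -> T0 X2 | T1 A | T1 T1 | a
  A -> T0 A | T0 T1 | T1 T1
  T0 -> a
  T1 -> b
  X2 -> T0 S

CYK table (by increasing span):
  [0..0]={T1}  "b"  orig:{}
  [1..1]={T1}  "b"  orig:{}
  [2..2]={T1}  "b"  orig:{}
  [0..1]={A,S}  "bb"
  [1..2]={A,S}  "bb"
  [0..2]={S}  "bbb"

S ∈ T[0,2] ⇒ YES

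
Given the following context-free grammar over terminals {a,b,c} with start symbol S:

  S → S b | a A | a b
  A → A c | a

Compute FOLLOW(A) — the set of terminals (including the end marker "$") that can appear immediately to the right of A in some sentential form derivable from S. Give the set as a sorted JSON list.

FIRST sets, iterate to fixpoint:
pass 1:
  A via A→a: +{a}
  S via S→a A: +{a}
  FIRST[S]={a}  FIRST[A]={a}
pass 2: — fixpoint
  FIRST[S]={a}  FIRST[A]={a}

FOLLOW iteration:
initialize: $ ∈ FOLLOW(S)
pass 1:
  A→A c: FOLLOW(A) ⊇ FIRST(c) = {c}; new: +{c}
  S→S b: FOLLOW(S) ⊇ FIRST(b) = {b}; new: +{b}
  S→a A: FOLLOW(A) ⊇ FOLLOW(S) ⊇ {$,b}; new: +{$,b}
  FOLLOW[S]={$,b}  FOLLOW[A]={$,b,c}
pass 2: — fixpoint
  FOLLOW[S]={$,b}  FOLLOW[A]={$,b,c}

FOLLOW(A) = ["$", "b", "c"]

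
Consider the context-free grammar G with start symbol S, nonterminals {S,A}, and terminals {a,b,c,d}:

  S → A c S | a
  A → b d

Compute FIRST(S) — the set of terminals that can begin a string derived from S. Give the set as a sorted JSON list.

Compute FIRST by fixpoint:
round 1:
  A via A→b d: +{b}
  S via S→A c S: +{b}
  S via S→a: +{a}
  FIRST(S)={a,b}  FIRST(A)={b}
round 2: — fixpoint
  FIRST(S)={a,b}  FIRST(A)={b}

FIRST(S) = ["a", "b"]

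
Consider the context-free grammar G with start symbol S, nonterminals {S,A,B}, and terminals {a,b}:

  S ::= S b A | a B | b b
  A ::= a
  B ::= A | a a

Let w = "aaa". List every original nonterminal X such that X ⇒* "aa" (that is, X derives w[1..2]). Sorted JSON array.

Convert to CNF:
  S -> S X2 | T0 B | T1 T1
  A -> a
  B -> T0 T0 | a
  T0 -> a
  T1 -> b
  X2 -> T1 A

Fill CYK table bottom-up — only the sub-triangle for w[1..2]:
  T[1,1] 'a' = {A,B,T0}  orig:{A,B}
  T[2,2] 'a' = {A,B,T0}  orig:{A,B}
  T[1,2] 'aa' = {B,S}

Original NTs in T[1,2] deriving "aa": ["B", "S"]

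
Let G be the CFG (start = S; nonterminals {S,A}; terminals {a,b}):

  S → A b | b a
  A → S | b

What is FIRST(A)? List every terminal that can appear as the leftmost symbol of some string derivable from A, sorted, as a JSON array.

FIRST iteration:
pass 1:
  A via A→b: +{b}
  S via S→A b: +{b}
  S: {b}  A: {b}
pass 2: (stable)
  S: {b}  A: {b}

FIRST(A) = ["b"]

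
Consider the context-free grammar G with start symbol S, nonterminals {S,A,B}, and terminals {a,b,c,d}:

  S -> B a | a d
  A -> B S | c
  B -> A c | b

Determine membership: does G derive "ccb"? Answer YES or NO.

CNF form of G:
  S -> B T1 | T1 T2
  A -> B S | c
  B -> A T0 | b
  T0 -> c
  T1 -> a
  T2 -> d

CYK fill:
  [0..0]={A,T0}  "c"  orig:{A}
  [1..1]={A,T0}  "c"  orig:{A}
  [2..2]={B}  "b"
  [0..1]={B}  "cc"
  [1..2]=∅  "cb"
  [0..2]=∅  "ccb"

S ∉ T[0,2] ⇒ NO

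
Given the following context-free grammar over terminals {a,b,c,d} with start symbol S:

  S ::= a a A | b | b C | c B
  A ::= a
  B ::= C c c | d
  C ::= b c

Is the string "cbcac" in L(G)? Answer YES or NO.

CNF form of G:
  S -> T0 B | T1 C | T2 X4 | b
  A -> a
  B -> C X3 | d
  C -> T1 T0
  T0 -> c
  T1 -> b
  T2 -> a
  X3 -> T0 T0
  X4 -> T2 A

CYK fill:
  cell(0,0) c: {T0}  orig:{}
  cell(1,1) b: {S,T1}  orig:{S}
  cell(2,2) c: {T0}  orig:{}
  cell(3,3) a: {A,T2}  orig:{A}
  cell(4,4) c: {T0}  orig:{}
  cell(0,1) cb: ∅
  cell(1,2) bc: {C}
  cell(2,3) ca: ∅
  cell(3,4) ac: ∅
  cell(0,2) cbc: ∅
  cell(1,3) bca: ∅
  cell(2,4) cac: ∅
  cell(0,3) cbca: ∅
  cell(1,4) bcac: ∅
  cell(0,4) cbcac: ∅

S ∉ T[0,4] ⇒ NO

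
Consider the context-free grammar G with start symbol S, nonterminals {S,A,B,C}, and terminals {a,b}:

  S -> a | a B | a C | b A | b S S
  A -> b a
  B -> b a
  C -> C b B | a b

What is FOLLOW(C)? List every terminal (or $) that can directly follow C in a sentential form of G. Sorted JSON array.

FIRST sets, iterate to fixpoint:
round 1:
  A via A→b a: +{b}
  B via B→b a: +{b}
  C via C→a b: +{a}
  S via S→a: +{a}
  S via S→b A: +{b}
  FIRST[S]={a,b}  FIRST[A]={b}  FIRST[B]={b}  FIRST[C]={a}
round 2: (no change)
  FIRST[S]={a,b}  FIRST[A]={b}  FIRST[B]={b}  FIRST[C]={a}

FOLLOW sets:
initialize: $ ∈ FOLLOW(S)
round 1:
  C→C b B: FOLLOW(C) ⊇ FIRST(b) = {b}; new: +{b}
  C→C b B: FOLLOW(B) ⊇ FOLLOW(C) ⊇ {b}; new: +{b}
  S→a B: FOLLOW(B) ⊇ FOLLOW(S) ⊇ {$}; new: +{$}
  S→a C: FOLLOW(C) ⊇ FOLLOW(S) ⊇ {$}; new: +{$}
  S→b A: FOLLOW(A) ⊇ FOLLOW(S) ⊇ {$}; new: +{$}
  S→b S S: FOLLOW(S) ⊇ FIRST(S) = {a,b}; new: +{a,b}
  S: {$,a,b}  A: {$}  B: {$,b}  C: {$,b}
round 2:
  S→a B: FOLLOW(B) ⊇ FOLLOW(S) ⊇ {$,a,b}; new: +{a}
  S→a C: FOLLOW(C) ⊇ FOLLOW(S) ⊇ {$,a,b}; new: +{a}
  S→b A: FOLLOW(A) ⊇ FOLLOW(S) ⊇ {$,a,b}; new: +{a,b}
  S: {$,a,b}  A: {$,a,b}  B: {$,a,b}  C: {$,a,b}
round 3: (stable)
  S: {$,a,b}  A: {$,a,b}  B: {$,a,b}  C: {$,a,b}

FOLLOW(C) = ["$", "a", "b"]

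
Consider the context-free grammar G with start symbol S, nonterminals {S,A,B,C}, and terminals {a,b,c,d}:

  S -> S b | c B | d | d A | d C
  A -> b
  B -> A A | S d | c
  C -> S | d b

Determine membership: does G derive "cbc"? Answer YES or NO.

CNF form of G:
  S -> S T1 | T0 A | T0 C | T2 B | d
  A -> b
  B -> A A | S T0 | c
  C -> S T1 | T0 A | T0 C | T0 T1 | T2 B | d
  T0 -> d
  T1 -> b
  T2 -> c

CYK fill:
  cell(0,0) c: {B,T2}  orig:{B}
  cell(1,1) b: {A,T1}  orig:{A}
  cell(2,2) c: {B,T2}  orig:{B}
  cell(0,1) cb: ∅
  cell(1,2) bc: ∅
  cell(0,2) cbc: ∅

S ∉ T[0,2] ⇒ NO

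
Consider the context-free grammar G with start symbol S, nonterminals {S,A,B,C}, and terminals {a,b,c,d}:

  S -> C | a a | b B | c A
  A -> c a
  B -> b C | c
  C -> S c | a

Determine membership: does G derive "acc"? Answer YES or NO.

CNF form of G:
  S -> S T0 | T0 A | T1 T1 | T2 B | a
  A -> T0 T1
  B -> T2 C | c
  C -> S T0 | a
  T0 -> c
  T1 -> a
  T2 -> b

CYK table (by increasing span):
  T[0,0] 'a' = {C,S,T1}  orig:{C,S}
  T[1,1] 'c' = {B,T0}  orig:{B}
  T[2,2] 'c' = {B,T0}  orig:{B}
  T[0,1] 'ac' = {C,S}
  T[1,2] 'cc' = ∅
  T[0,2] 'acc' = {C,S}

S ∈ T[0,2] ⇒ YES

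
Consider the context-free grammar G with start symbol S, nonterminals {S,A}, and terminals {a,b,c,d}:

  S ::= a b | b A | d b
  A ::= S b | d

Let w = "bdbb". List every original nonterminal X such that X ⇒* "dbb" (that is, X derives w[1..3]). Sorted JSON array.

CNF form of G:
  S -> T0 A | T1 T0 | T2 T0
  A -> S T0 | d
  T0 -> b
  T1 -> a
  T2 -> d

CYK table (by increasing span), restricted to cells inside w[1..3]:
  [1..1]={A,T2}  "d"  orig:{A}
  [2..2]={T0}  "b"  orig:{}
  [3..3]={T0}  "b"  orig:{}
  [1..2]={S}  "db"
  [2..3]=∅  "bb"
  [1..3]={A}  "dbb"

Original NTs in T[1,3] deriving "dbb": ["A"]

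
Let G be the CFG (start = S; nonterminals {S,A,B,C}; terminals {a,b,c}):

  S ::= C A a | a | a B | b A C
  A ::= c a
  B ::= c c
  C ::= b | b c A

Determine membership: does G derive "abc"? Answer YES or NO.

Convert to CNF:
  S -> C X4 | T1 B | T2 X5 | a
  A -> T0 T1
  B -> T0 T0
  C -> T2 X3 | b
  T0 -> c
  T1 -> a
  T2 -> b
  X3 -> T0 A
  X4 -> A T1
  X5 -> A C

CYK fill:
  [0..0]={S,T1}  "a"  orig:{S}
  [1..1]={C,T2}  "b"  orig:{C}
  [2..2]={T0}  "c"  orig:{}
  [0..1]=∅  "ab"
  [1..2]=∅  "bc"
  [0..2]=∅  "abc"

S ∉ T[0,2] ⇒ NO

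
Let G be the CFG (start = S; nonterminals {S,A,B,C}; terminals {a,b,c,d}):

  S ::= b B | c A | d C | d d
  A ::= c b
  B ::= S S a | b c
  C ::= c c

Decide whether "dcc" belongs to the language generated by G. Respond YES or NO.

Convert to CNF:
  S -> T0 A | T1 B | T3 C | T3 T3
  A -> T0 T1
  B -> S X4 | T1 T0
  C -> T0 T0
  T0 -> c
  T1 -> b
  T2 -> a
  T3 -> d
  X4 -> S T2

Fill CYK table bottom-up:
  cell(0,0) d: {T3}  orig:{}
  cell(1,1) c: {T0}  orig:{}
  cell(2,2) c: {T0}  orig:{}
  cell(0,1) dc: ∅
  cell(1,2) cc: {C}
  cell(0,2) dcc: {S}

S ∈ T[0,2] ⇒ YES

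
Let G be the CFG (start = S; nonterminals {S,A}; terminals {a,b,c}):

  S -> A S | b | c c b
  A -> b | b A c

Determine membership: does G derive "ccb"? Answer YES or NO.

Convert to CNF:
  S -> A S | T1 X3 | b
  A -> T0 X2 | b
  T0 -> b
  T1 -> c
  X2 -> A T1
  X3 -> T1 T0

CYK table (by increasing span):
  [0..0]={T1}  "c"  orig:{}
  [1..1]={T1}  "c"  orig:{}
  [2..2]={A,S,T0}  "b"  orig:{A,S}
  [0..1]=∅  "cc"
  [1..2]={X3}  "cb"  orig:{}
  [0..2]={S}  "ccb"

S ∈ T[0,2] ⇒ YES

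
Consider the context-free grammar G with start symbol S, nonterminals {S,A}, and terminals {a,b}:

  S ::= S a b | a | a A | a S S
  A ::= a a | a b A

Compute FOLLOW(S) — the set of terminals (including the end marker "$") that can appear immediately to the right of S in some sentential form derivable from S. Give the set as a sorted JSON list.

FIRST iteration:
round 1:
  A via A→a a: +{a}
  S via S→a: +{a}
  FIRST(S)={a}  FIRST(A)={a}
round 2: — fixpoint
  FIRST(S)={a}  FIRST(A)={a}

FOLLOW iteration:
seed FOLLOW(S) with $
round 1:
  S→S a b: FOLLOW(S) ⊇ FIRST(a) = {a}; new: +{a}
  S→a A: FOLLOW(A) ⊇ FOLLOW(S) ⊇ {$,a}; new: +{$,a}
  FOLLOW(S)={$,a}  FOLLOW(A)={$,a}
round 2: — fixpoint
  FOLLOW(S)={$,a}  FOLLOW(A)={$,a}

FOLLOW(S) = ["$", "a"]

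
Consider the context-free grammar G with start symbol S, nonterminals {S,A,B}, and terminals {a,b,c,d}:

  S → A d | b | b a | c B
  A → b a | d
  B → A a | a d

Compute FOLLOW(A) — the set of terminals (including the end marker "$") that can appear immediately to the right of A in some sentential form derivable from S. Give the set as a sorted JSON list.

FIRST iteration:
pass 1:
  A via A→b a: +{b}
  A via A→d: +{d}
  B via B→A a: +{b,d}
  B via B→a d: +{a}
  S via S→A d: +{b,d}
  S via S→c B: +{c}
  FIRST[S]={b,c,d}  FIRST[A]={b,d}  FIRST[B]={a,b,d}
pass 2: — fixpoint
  FIRST[S]={b,c,d}  FIRST[A]={b,d}  FIRST[B]={a,b,d}

Compute FOLLOW by fixpoint:
initialize: $ ∈ FOLLOW(S)
round 1:
  B→A a: FOLLOW(A) ⊇ FIRST(a) = {a}; new: +{a}
  S→A d: FOLLOW(A) ⊇ FIRST(d) = {d}; new: +{d}
  S→c B: FOLLOW(B) ⊇ FOLLOW(S) ⊇ {$}; new: +{$}
  S: {$}  A: {a,d}  B: {$}
round 2: done
  S: {$}  A: {a,d}  B: {$}

FOLLOW(A) = ["a", "d"]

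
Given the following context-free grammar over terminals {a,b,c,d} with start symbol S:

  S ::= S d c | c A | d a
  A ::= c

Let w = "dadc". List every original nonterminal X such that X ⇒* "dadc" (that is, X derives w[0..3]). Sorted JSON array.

Convert to CNF:
  S -> S X3 | T0 T2 | T1 A
  A -> c
  T0 -> d
  T1 -> c
  T2 -> a
  X3 -> T0 T1

Fill CYK table bottom-up (cells [i..j] with 0 ≤ i ≤ j ≤ 3 only):
  T[0,0] 'd' = {T0}  orig:{}
  T[1,1] 'a' = {T2}  orig:{}
  T[2,2] 'd' = {T0}  orig:{}
  T[3,3] 'c' = {A,T1}  orig:{A}
  T[0,1] 'da' = {S}
  T[1,2] 'ad' = ∅
  T[2,3] 'dc' = {X3}  orig:{}
  T[0,2] 'dad' = ∅
  T[1,3] 'adc' = ∅
  T[0,3] 'dadc' = {S}

Original NTs in T[0,3] deriving "dadc": ["S"]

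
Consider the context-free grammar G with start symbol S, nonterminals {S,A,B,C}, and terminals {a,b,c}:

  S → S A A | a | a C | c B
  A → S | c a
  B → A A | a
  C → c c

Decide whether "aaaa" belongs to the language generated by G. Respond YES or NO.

Convert to CNF:
  S -> S X3 | T0 C | T1 B | a
  A -> S X2 | T0 C | T1 B | T1 T0 | a
  B -> A A | a
  C -> T1 T1
  T0 -> a
  T1 -> c
  X2 -> A A
  X3 -> A A

CYK table (by increasing span):
  T[0,0] 'a' = {A,B,S,T0}  orig:{A,B,S}
  T[1,1] 'a' = {A,B,S,T0}  orig:{A,B,S}
  T[2,2] 'a' = {A,B,S,T0}  orig:{A,B,S}
  T[3,3] 'a' = {A,B,S,T0}  orig:{A,B,S}
  T[0,1] 'aa' = {B,X2,X3}  orig:{B}
  T[1,2] 'aa' = {B,X2,X3}  orig:{B}
  T[2,3] 'aa' = {B,X2,X3}  orig:{B}
  T[0,2] 'aaa' = {A,S}
  T[1,3] 'aaa' = {A,S}
  T[0,3] 'aaaa' = {B,X2,X3}  orig:{B}

S ∉ T[0,3] ⇒ NO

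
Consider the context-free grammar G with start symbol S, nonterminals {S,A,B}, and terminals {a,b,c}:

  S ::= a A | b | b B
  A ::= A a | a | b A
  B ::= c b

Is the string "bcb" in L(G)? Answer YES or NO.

Convert to CNF:
  S -> T0 A | T1 B | b
  A -> A T0 | T1 A | a
  B -> T2 T1
  T0 -> a
  T1 -> b
  T2 -> c

CYK fill:
  [0..0]={S,T1}  "b"  orig:{S}
  [1..1]={T2}  "c"  orig:{}
  [2..2]={S,T1}  "b"  orig:{S}
  [0..1]=∅  "bc"
  [1..2]={B}  "cb"
  [0..2]={S}  "bcb"

S ∈ T[0,2] ⇒ YES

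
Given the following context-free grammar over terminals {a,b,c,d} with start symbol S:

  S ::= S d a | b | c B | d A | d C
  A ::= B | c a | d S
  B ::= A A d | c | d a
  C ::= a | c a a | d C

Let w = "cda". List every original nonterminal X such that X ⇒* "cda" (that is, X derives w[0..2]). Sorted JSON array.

CNF form of G:
  S -> S X6 | T0 A | T0 C | T1 B | b
  A -> A X3 | T0 S | T0 T2 | T1 T2 | c
  B -> A X4 | T0 T2 | c
  C -> T0 C | T1 X5 | a
  T0 -> d
  T1 -> c
  T2 -> a
  X3 -> A T0
  X4 -> A T0
  X5 -> T2 T2
  X6 -> T0 T2

CYK table (by increasing span) (cells [i..j] with 0 ≤ i ≤ j ≤ 2 only):
  [0..0]={A,B,T1}  "c"  orig:{A,B}
  [1..1]={T0}  "d"  orig:{}
  [2..2]={C,T2}  "a"  orig:{C}
  [0..1]={X3,X4}  "cd"  orig:{}
  [1..2]={A,B,C,S,X6}  "da"  orig:{A,B,C,S}
  [0..2]={S}  "cda"

Original NTs in T[0,2] deriving "cda": ["S"]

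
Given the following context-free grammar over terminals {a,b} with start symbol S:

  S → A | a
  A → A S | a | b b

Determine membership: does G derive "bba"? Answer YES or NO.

Convert to CNF:
  S -> A S | T0 T0 | a
  A -> A S | T0 T0 | a
  T0 -> b

Fill CYK table bottom-up:
  [0..0]={T0}  "b"  orig:{}
  [1..1]={T0}  "b"  orig:{}
  [2..2]={A,S}  "a"
  [0..1]={A,S}  "bb"
  [1..2]=∅  "ba"
  [0..2]={A,S}  "bba"

S ∈ T[0,2] ⇒ YES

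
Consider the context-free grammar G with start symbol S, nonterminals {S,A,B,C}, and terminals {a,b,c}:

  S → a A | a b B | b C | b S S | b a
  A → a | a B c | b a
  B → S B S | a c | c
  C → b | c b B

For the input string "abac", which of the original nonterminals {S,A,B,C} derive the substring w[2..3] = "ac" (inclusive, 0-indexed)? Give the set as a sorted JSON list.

Convert to CNF:
  S -> T0 A | T0 X6 | T2 C | T2 T0 | T2 X7
  A -> T0 X3 | T2 T0 | a
  B -> S X4 | T0 T1 | c
  C -> T1 X5 | b
  T0 -> a
  T1 -> c
  T2 -> b
  X3 -> B T1
  X4 -> B S
  X5 -> T2 B
  X6 -> T2 B
  X7 -> S S

Fill CYK table bottom-up — only the sub-triangle for w[2..3]:
  T[2,2] 'a' = {A,T0}  orig:{A}
  T[3,3] 'c' = {B,T1}  orig:{B}
  T[2,3] 'ac' = {B}

Original NTs in T[2,3] deriving "ac": ["B"]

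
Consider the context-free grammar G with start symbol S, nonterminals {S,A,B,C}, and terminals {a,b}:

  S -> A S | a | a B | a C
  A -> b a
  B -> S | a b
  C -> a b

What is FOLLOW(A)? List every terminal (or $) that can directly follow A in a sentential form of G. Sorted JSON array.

Compute FIRST by fixpoint:
[1]
  A via A→b a: +{b}
  B via B→a b: +{a}
  C via C→a b: +{a}
  S via S→A S: +{b}
  S via S→a: +{a}
  FIRST[S]={a,b}  FIRST[A]={b}  FIRST[B]={a}  FIRST[C]={a}
[2]
  B via B→S: +{b}
  FIRST[S]={a,b}  FIRST[A]={b}  FIRST[B]={a,b}  FIRST[C]={a}
[3] (stable)
  FIRST[S]={a,b}  FIRST[A]={b}  FIRST[B]={a,b}  FIRST[C]={a}

FOLLOW iteration:
seed FOLLOW(S) with $
pass 1:
  S→A S: FOLLOW(A) ⊇ FIRST(S) = {a,b}; new: +{a,b}
  S→a B: FOLLOW(B) ⊇ FOLLOW(S) ⊇ {$}; new: +{$}
  S→a C: FOLLOW(C) ⊇ FOLLOW(S) ⊇ {$}; new: +{$}
  FOLLOW[S]={$}  FOLLOW[A]={a,b}  FOLLOW[B]={$}  FOLLOW[C]={$}
pass 2: — fixpoint
  FOLLOW[S]={$}  FOLLOW[A]={a,b}  FOLLOW[B]={$}  FOLLOW[C]={$}

FOLLOW(A) = ["a", "b"]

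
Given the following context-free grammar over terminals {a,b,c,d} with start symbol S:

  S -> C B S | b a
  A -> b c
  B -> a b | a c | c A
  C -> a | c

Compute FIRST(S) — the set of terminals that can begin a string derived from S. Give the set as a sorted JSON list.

FIRST iteration:
[1]
  A via A→b c: +{b}
  B via B→a b: +{a}
  B via B→c A: +{c}
  C via C→a: +{a}
  C via C→c: +{c}
  S via S→C B S: +{a,c}
  S via S→b a: +{b}
  FIRST(S)={a,b,c}  FIRST(A)={b}  FIRST(B)={a,c}  FIRST(C)={a,c}
[2] (no change)
  FIRST(S)={a,b,c}  FIRST(A)={b}  FIRST(B)={a,c}  FIRST(C)={a,c}

FIRST(S) = ["a", "b", "c"]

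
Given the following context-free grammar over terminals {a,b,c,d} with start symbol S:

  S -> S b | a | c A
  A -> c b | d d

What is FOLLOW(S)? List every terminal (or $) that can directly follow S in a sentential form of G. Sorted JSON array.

Compute FIRST by fixpoint:
pass 1:
  A via A→c b: +{c}
  A via A→d d: +{d}
  S via S→a: +{a}
  S via S→c A: +{c}
  FIRST(S)={a,c}  FIRST(A)={c,d}
pass 2: (no change)
  FIRST(S)={a,c}  FIRST(A)={c,d}

Compute FOLLOW by fixpoint:
initialize: $ ∈ FOLLOW(S)
[1]
  S→S b: FOLLOW(S) ⊇ FIRST(b) = {b}; new: +{b}
  S→c A: FOLLOW(A) ⊇ FOLLOW(S) ⊇ {$,b}; new: +{$,b}
  FOLLOW(S)={$,b}  FOLLOW(A)={$,b}
[2] (stable)
  FOLLOW(S)={$,b}  FOLLOW(A)={$,b}

FOLLOW(S) = ["$", "b"]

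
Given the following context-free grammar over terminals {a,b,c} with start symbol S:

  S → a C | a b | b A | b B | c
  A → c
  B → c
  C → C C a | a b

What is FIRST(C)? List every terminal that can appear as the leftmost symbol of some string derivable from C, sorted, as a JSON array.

FIRST sets, iterate to fixpoint:
round 1:
  A via A→c: +{c}
  B via B→c: +{c}
  C via C→a b: +{a}
  S via S→a C: +{a}
  S via S→b A: +{b}
  S via S→c: +{c}
  S: {a,b,c}  A: {c}  B: {c}  C: {a}
round 2: done
  S: {a,b,c}  A: {c}  B: {c}  C: {a}

FIRST(C) = ["a"]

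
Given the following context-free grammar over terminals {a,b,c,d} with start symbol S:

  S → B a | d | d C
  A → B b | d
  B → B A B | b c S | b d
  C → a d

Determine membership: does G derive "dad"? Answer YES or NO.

Convert to CNF:
  S -> B T3 | T2 C | d
  A -> B T0 | d
  B -> B X4 | T0 T2 | T0 X5
  C -> T3 T2
  T0 -> b
  T1 -> c
  T2 -> d
  T3 -> a
  X4 -> A B
  X5 -> T1 S

Fill CYK table bottom-up:
  T[0,0] 'd' = {A,S,T2}  orig:{A,S}
  T[1,1] 'a' = {T3}  orig:{}
  T[2,2] 'd' = {A,S,T2}  orig:{A,S}
  T[0,1] 'da' = ∅
  T[1,2] 'ad' = {C}
  T[0,2] 'dad' = {S}

S ∈ T[0,2] ⇒ YES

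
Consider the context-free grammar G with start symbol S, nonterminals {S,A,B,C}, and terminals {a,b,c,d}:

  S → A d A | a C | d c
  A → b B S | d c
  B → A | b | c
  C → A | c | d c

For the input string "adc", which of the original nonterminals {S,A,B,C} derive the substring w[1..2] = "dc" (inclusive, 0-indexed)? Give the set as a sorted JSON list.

Convert to CNF:
  S -> A X7 | T1 T2 | T3 C
  A -> T0 X4 | T1 T2
  B -> T0 X5 | T1 T2 | b | c
  C -> T0 X6 | T1 T2 | c
  T0 -> b
  T1 -> d
  T2 -> c
  T3 -> a
  X4 -> B S
  X5 -> B S
  X6 -> B S
  X7 -> T1 A

CYK table (by increasing span), restricted to cells inside w[1..2]:
  [1..1]={T1}  "d"  orig:{}
  [2..2]={B,C,T2}  "c"  orig:{B,C}
  [1..2]={A,B,C,S}  "dc"

Original NTs in T[1,2] deriving "dc": ["A", "B", "C", "S"]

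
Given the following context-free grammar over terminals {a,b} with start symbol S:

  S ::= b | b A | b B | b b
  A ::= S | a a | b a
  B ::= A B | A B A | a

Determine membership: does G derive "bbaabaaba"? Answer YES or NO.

Convert to CNF:
  S -> T1 A | T1 B | T1 T1 | b
  A -> T0 T0 | T1 A | T1 B | T1 T0 | T1 T1 | b
  B -> A B | A X2 | a
  T0 -> a
  T1 -> b
  X2 -> B A

CYK fill:
  T[0,0] 'b' = {A,S,T1}  orig:{A,S}
  T[1,1] 'b' = {A,S,T1}  orig:{A,S}
  T[2,2] 'a' = {B,T0}  orig:{B}
  T[3,3] 'a' = {B,T0}  orig:{B}
  T[4,4] 'b' = {A,S,T1}  orig:{A,S}
  T[5,5] 'a' = {B,T0}  orig:{B}
  T[6,6] 'a' = {B,T0}  orig:{B}
  T[7,7] 'b' = {A,S,T1}  orig:{A,S}
  T[8,8] 'a' = {B,T0}  orig:{B}
  T[0,1] 'bb' = {A,S}
  T[1,2] 'ba' = {A,B,S}
  T[2,3] 'aa' = {A}
  T[3,4] 'ab' = {X2}  orig:{}
  T[4,5] 'ba' = {A,B,S}
  T[5,6] 'aa' = {A}
  T[6,7] 'ab' = {X2}  orig:{}
  T[7,8] 'ba' = {A,B,S}
  T[0,2] 'bba' = {A,B,S}
  T[1,3] 'baa' = {A,B,S}
  T[2,4] 'aab' = ∅
  T[3,5] 'aba' = {X2}  orig:{}
  T[4,6] 'baa' = {A,B,S}
  T[5,7] 'aab' = ∅
  T[6,8] 'aba' = {X2}  orig:{}
  T[0,3] 'bbaa' = {A,B,S}
  T[1,4] 'baab' = {B,X2}  orig:{B}
  T[2,5] 'aaba' = {B}
  T[3,6] 'abaa' = {X2}  orig:{}
  T[4,7] 'baab' = {B,X2}  orig:{B}
  T[5,8] 'aaba' = {B}
  T[0,4] 'bbaab' = {A,B,S,X2}  orig:{A,B,S}
  T[1,5] 'baaba' = {A,B,S,X2}  orig:{A,B,S}
  T[2,6] 'aabaa' = {B}
  T[3,7] 'abaab' = ∅
  T[4,8] 'baaba' = {A,B,S,X2}  orig:{A,B,S}
  T[0,5] 'bbaaba' = {A,B,S,X2}  orig:{A,B,S}
  T[1,6] 'baabaa' = {A,B,S,X2}  orig:{A,B,S}
  T[2,7] 'aabaab' = {B,X2}  orig:{B}
  T[3,8] 'abaaba' = {X2}  orig:{}
  T[0,6] 'bbaabaa' = {A,B,S,X2}  orig:{A,B,S}
  T[1,7] 'baabaab' = {A,B,S,X2}  orig:{A,B,S}
  T[2,8] 'aabaaba' = {B,X2}  orig:{B}
  T[0,7] 'bbaabaab' = {A,B,S,X2}  orig:{A,B,S}
  T[1,8] 'baabaaba' = {A,B,S,X2}  orig:{A,B,S}
  T[0,8] 'bbaabaaba' = {A,B,S,X2}  orig:{A,B,S}

S ∈ T[0,8] ⇒ YES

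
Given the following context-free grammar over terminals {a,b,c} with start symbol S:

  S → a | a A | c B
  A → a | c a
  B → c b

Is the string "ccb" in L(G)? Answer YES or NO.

Convert to CNF:
  S -> T0 B | T1 A | a
  A -> T0 T1 | a
  B -> T0 T2
  T0 -> c
  T1 -> a
  T2 -> b

CYK table (by increasing span):
  [0..0]={T0}  "c"  orig:{}
  [1..1]={T0}  "c"  orig:{}
  [2..2]={T2}  "b"  orig:{}
  [0..1]=∅  "cc"
  [1..2]={B}  "cb"
  [0..2]={S}  "ccb"

S ∈ T[0,2] ⇒ YES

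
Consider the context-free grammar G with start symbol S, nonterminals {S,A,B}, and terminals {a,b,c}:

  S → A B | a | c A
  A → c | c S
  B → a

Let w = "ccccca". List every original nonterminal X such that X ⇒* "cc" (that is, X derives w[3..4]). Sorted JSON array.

Convert to CNF:
  S -> A B | T0 A | a
  A -> T0 S | c
  B -> a
  T0 -> c

CYK table (by increasing span), restricted to cells inside w[3..4]:
  [3..3]={A,T0}  "c"  orig:{A}
  [4..4]={A,T0}  "c"  orig:{A}
  [3..4]={S}  "cc"

Original NTs in T[3,4] deriving "cc": ["S"]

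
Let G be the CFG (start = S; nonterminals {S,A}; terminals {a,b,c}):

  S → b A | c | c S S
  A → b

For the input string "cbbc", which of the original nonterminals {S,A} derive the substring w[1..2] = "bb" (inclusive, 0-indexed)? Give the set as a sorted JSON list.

CNF form of G:
  S -> T0 A | T1 X2 | c
  A -> b
  T0 -> b
  T1 -> c
  X2 -> S S

CYK fill (cells [i..j] with 1 ≤ i ≤ j ≤ 2 only):
  T[1,1] 'b' = {A,T0}  orig:{A}
  T[2,2] 'b' = {A,T0}  orig:{A}
  T[1,2] 'bb' = {S}

Original NTs in T[1,2] deriving "bb": ["S"]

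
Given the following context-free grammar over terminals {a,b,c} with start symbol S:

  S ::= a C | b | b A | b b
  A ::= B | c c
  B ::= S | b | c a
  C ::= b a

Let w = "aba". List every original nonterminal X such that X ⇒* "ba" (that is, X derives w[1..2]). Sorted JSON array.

Convert to CNF:
  S -> T0 C | T1 A | T1 T1 | b
  A -> T0 C | T1 A | T1 T1 | T2 T0 | T2 T2 | b
  B -> T0 C | T1 A | T1 T1 | T2 T0 | b
  C -> T1 T0
  T0 -> a
  T1 -> b
  T2 -> c

CYK table (by increasing span) (cells [i..j] with 1 ≤ i ≤ j ≤ 2 only):
  cell(1,1) b: {A,B,S,T1}  orig:{A,B,S}
  cell(2,2) a: {T0}  orig:{}
  cell(1,2) ba: {C}

Original NTs in T[1,2] deriving "ba": ["C"]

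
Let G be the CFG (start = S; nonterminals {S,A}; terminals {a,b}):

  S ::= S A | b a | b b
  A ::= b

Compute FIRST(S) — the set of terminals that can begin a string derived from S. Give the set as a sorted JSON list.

Compute FIRST by fixpoint:
iter 1:
  A via A→b: +{b}
  S via S→b a: +{b}
  FIRST(S)={b}  FIRST(A)={b}
iter 2: — fixpoint
  FIRST(S)={b}  FIRST(A)={b}

FIRST(S) = ["b"]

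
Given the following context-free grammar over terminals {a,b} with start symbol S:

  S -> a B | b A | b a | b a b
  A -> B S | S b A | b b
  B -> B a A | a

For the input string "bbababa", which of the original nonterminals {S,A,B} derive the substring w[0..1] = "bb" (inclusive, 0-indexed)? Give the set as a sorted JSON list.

Convert to CNF:
  S -> T0 A | T0 T1 | T0 X4 | T1 B
  A -> B S | S X2 | T0 T0
  B -> B X3 | a
  T0 -> b
  T1 -> a
  X2 -> T0 A
  X3 -> T1 A
  X4 -> T1 T0

Fill CYK table bottom-up — only the sub-triangle for w[0..1]:
  T[0,0] 'b' = {T0}  orig:{}
  T[1,1] 'b' = {T0}  orig:{}
  T[0,1] 'bb' = {A}

Original NTs in T[0,1] deriving "bb": ["A"]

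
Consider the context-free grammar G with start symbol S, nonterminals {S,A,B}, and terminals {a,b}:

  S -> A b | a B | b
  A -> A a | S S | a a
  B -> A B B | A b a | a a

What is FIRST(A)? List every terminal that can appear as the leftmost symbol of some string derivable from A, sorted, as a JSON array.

Compute FIRST by fixpoint:
pass 1:
  A via A→a a: +{a}
  B via B→A B B: +{a}
  S via S→A b: +{a}
  S via S→b: +{b}
  S: {a,b}  A: {a}  B: {a}
pass 2:
  A via A→S S: +{b}
  B via B→A B B: +{b}
  S: {a,b}  A: {a,b}  B: {a,b}
pass 3: — fixpoint
  S: {a,b}  A: {a,b}  B: {a,b}

FIRST(A) = ["a", "b"]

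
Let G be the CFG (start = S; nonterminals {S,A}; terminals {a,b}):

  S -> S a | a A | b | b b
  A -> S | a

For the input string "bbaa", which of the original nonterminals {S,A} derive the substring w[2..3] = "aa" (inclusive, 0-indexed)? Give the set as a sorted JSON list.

Convert to CNF:
  S -> S T0 | T0 A | T1 T1 | b
  A -> S T0 | T0 A | T1 T1 | a | b
  T0 -> a
  T1 -> b

Fill CYK table bottom-up, restricted to cells inside w[2..3]:
  cell(2,2) a: {A,T0}  orig:{A}
  cell(3,3) a: {A,T0}  orig:{A}
  cell(2,3) aa: {A,S}

Original NTs in T[2,3] deriving "aa": ["A", "S"]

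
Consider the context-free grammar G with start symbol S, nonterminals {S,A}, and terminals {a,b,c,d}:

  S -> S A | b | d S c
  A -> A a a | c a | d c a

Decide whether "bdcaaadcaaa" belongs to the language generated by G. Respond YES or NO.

Convert to CNF:
  S -> S A | T2 X5 | b
  A -> A X3 | T1 T0 | T2 X4
  T0 -> a
  T1 -> c
  T2 -> d
  X3 -> T0 T0
  X4 -> T1 T0
  X5 -> S T1

CYK table (by increasing span):
  cell(0,0) b: {S}
  cell(1,1) d: {T2}  orig:{}
  cell(2,2) c: {T1}  orig:{}
  cell(3,3) a: {T0}  orig:{}
  cell(4,4) a: {T0}  orig:{}
  cell(5,5) a: {T0}  orig:{}
  cell(6,6) d: {T2}  orig:{}
  cell(7,7) c: {T1}  orig:{}
  cell(8,8) a: {T0}  orig:{}
  cell(9,9) a: {T0}  orig:{}
  cell(10,10) a: {T0}  orig:{}
  cell(0,1) bd: ∅
  cell(1,2) dc: ∅
  cell(2,3) ca: {A,X4}  orig:{A}
  cell(3,4) aa: {X3}  orig:{}
  cell(4,5) aa: {X3}  orig:{}
  cell(5,6) ad: ∅
  cell(6,7) dc: ∅
  cell(7,8) ca: {A,X4}  orig:{A}
  cell(8,9) aa: {X3}  orig:{}
  cell(9,10) aa: {X3}  orig:{}
  cell(0,2) bdc: ∅
  cell(1,3) dca: {A}
  cell(2,4) caa: ∅
  cell(3,5) aaa: ∅
  cell(4,6) aad: ∅
  cell(5,7) adc: ∅
  cell(6,8) dca: {A}
  cell(7,9) caa: ∅
  cell(8,10) aaa: ∅
  cell(0,3) bdca: {S}
  cell(1,4) dcaa: ∅
  cell(2,5) caaa: {A}
  cell(3,6) aaad: ∅
  cell(4,7) aadc: ∅
  cell(5,8) adca: ∅
  cell(6,9) dcaa: ∅
  cell(7,10) caaa: {A}
  cell(0,4) bdcaa: ∅
  cell(1,5) dcaaa: {A}
  cell(2,6) caaad: ∅
  cell(3,7) aaadc: ∅
  cell(4,8) aadca: ∅
  cell(5,9) adcaa: ∅
  cell(6,10) dcaaa: {A}
  cell(0,5) bdcaaa: {S}
  cell(1,6) dcaaad: ∅
  cell(2,7) caaadc: ∅
  cell(3,8) aaadca: ∅
  cell(4,9) aadcaa: ∅
  cell(5,10) adcaaa: ∅
  cell(0,6) bdcaaad: ∅
  cell(1,7) dcaaadc: ∅
  cell(2,8) caaadca: ∅
  cell(3,9) aaadcaa: ∅
  cell(4,10) aadcaaa: ∅
  cell(0,7) bdcaaadc: ∅
  cell(1,8) dcaaadca: ∅
  cell(2,9) caaadcaa: ∅
  cell(3,10) aaadcaaa: ∅
  cell(0,8) bdcaaadca: {S}
  cell(1,9) dcaaadcaa: ∅
  cell(2,10) caaadcaaa: ∅
  cell(0,9) bdcaaadcaa: ∅
  cell(1,10) dcaaadcaaa: ∅
  cell(0,10) bdcaaadcaaa: {S}

S ∈ T[0,10] ⇒ YES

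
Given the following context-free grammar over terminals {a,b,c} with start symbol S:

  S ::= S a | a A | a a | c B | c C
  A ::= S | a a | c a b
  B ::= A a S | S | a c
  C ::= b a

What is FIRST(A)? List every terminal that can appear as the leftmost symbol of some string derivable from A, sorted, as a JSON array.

FIRST sets, iterate to fixpoint:
[1]
  A via A→a a: +{a}
  A via A→c a b: +{c}
  B via B→A a S: +{a,c}
  C via C→b a: +{b}
  S via S→a A: +{a}
  S via S→c B: +{c}
  FIRST[S]={a,c}  FIRST[A]={a,c}  FIRST[B]={a,c}  FIRST[C]={b}
[2] done
  FIRST[S]={a,c}  FIRST[A]={a,c}  FIRST[B]={a,c}  FIRST[C]={b}

FIRST(A) = ["a", "c"]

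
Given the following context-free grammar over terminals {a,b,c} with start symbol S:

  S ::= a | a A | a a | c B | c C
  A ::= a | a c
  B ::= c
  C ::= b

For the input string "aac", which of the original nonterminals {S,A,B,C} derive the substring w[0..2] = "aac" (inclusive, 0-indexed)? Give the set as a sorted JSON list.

Convert to CNF:
  S -> T0 A | T0 T0 | T1 B | T1 C | a
  A -> T0 T1 | a
  B -> c
  C -> b
  T0 -> a
  T1 -> c

CYK fill — only the sub-triangle for w[0..2]:
  T[0,0] 'a' = {A,S,T0}  orig:{A,S}
  T[1,1] 'a' = {A,S,T0}  orig:{A,S}
  T[2,2] 'c' = {B,T1}  orig:{B}
  T[0,1] 'aa' = {S}
  T[1,2] 'ac' = {A}
  T[0,2] 'aac' = {S}

Original NTs in T[0,2] deriving "aac": ["S"]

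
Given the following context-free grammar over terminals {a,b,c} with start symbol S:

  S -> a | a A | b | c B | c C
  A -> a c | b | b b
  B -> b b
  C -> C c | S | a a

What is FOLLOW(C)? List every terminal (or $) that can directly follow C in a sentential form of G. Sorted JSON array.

FIRST sets, iterate to fixpoint:
round 1:
  A via A→a c: +{a}
  A via A→b: +{b}
  B via B→b b: +{b}
  C via C→a a: +{a}
  S via S→a: +{a}
  S via S→b: +{b}
  S via S→c B: +{c}
  FIRST[S]={a,b,c}  FIRST[A]={a,b}  FIRST[B]={b}  FIRST[C]={a}
round 2:
  C via C→S: +{b,c}
  FIRST[S]={a,b,c}  FIRST[A]={a,b}  FIRST[B]={b}  FIRST[C]={a,b,c}
round 3: — fixpoint
  FIRST[S]={a,b,c}  FIRST[A]={a,b}  FIRST[B]={b}  FIRST[C]={a,b,c}

FOLLOW iteration:
initialize: $ ∈ FOLLOW(S)
[1]
  C→C c: FOLLOW(C) ⊇ FIRST(c) = {c}; new: +{c}
  C→S: FOLLOW(S) ⊇ FOLLOW(C) ⊇ {c}; new: +{c}
  S→a A: FOLLOW(A) ⊇ FOLLOW(S) ⊇ {$,c}; new: +{$,c}
  S→c B: FOLLOW(B) ⊇ FOLLOW(S) ⊇ {$,c}; new: +{$,c}
  S→c C: FOLLOW(C) ⊇ FOLLOW(S) ⊇ {$,c}; new: +{$}
  FOLLOW(S)={$,c}  FOLLOW(A)={$,c}  FOLLOW(B)={$,c}  FOLLOW(C)={$,c}
[2] (no change)
  FOLLOW(S)={$,c}  FOLLOW(A)={$,c}  FOLLOW(B)={$,c}  FOLLOW(C)={$,c}

FOLLOW(C) = ["$", "c"]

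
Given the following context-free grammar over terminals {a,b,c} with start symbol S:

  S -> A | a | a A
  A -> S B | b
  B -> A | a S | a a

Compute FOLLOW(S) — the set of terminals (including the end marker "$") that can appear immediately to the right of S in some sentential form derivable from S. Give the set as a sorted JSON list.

Compute FIRST by fixpoint:
pass 1:
  A via A→b: +{b}
  B via B→A: +{b}
  B via B→a S: +{a}
  S via S→A: +{b}
  S via S→a: +{a}
  FIRST[S]={a,b}  FIRST[A]={b}  FIRST[B]={a,b}
pass 2:
  A via A→S B: +{a}
  FIRST[S]={a,b}  FIRST[A]={a,b}  FIRST[B]={a,b}
pass 3: done
  FIRST[S]={a,b}  FIRST[A]={a,b}  FIRST[B]={a,b}

FOLLOW sets:
FOLLOW(S) := {$}
[1]
  A→S B: FOLLOW(S) ⊇ FIRST(B) = {a,b}; new: +{a,b}
  S→A: FOLLOW(A) ⊇ FOLLOW(S) ⊇ {$,a,b}; new: +{$,a,b}
  FOLLOW[S]={$,a,b}  FOLLOW[A]={$,a,b}  FOLLOW[B]={}
[2]
  A→S B: FOLLOW(B) ⊇ FOLLOW(A) ⊇ {$,a,b}; new: +{$,a,b}
  FOLLOW[S]={$,a,b}  FOLLOW[A]={$,a,b}  FOLLOW[B]={$,a,b}
[3] (no change)
  FOLLOW[S]={$,a,b}  FOLLOW[A]={$,a,b}  FOLLOW[B]={$,a,b}

FOLLOW(S) = ["$", "a", "b"]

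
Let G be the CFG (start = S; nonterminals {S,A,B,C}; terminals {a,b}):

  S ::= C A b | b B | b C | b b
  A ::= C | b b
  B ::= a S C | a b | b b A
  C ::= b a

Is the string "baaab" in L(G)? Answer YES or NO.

Convert to CNF:
  S -> C X4 | T0 B | T0 C | T0 T0
  A -> T0 T0 | T0 T1
  B -> T0 X3 | T1 T0 | T1 X2
  C -> T0 T1
  T0 -> b
  T1 -> a
  X2 -> S C
  X3 -> T0 A
  X4 -> A T0

Fill CYK table bottom-up:
  T[0,0] 'b' = {T0}  orig:{}
  T[1,1] 'a' = {T1}  orig:{}
  T[2,2] 'a' = {T1}  orig:{}
  T[3,3] 'a' = {T1}  orig:{}
  T[4,4] 'b' = {T0}  orig:{}
  T[0,1] 'ba' = {A,C}
  T[1,2] 'aa' = ∅
  T[2,3] 'aa' = ∅
  T[3,4] 'ab' = {B}
  T[0,2] 'baa' = ∅
  T[1,3] 'aaa' = ∅
  T[2,4] 'aab' = ∅
  T[0,3] 'baaa' = ∅
  T[1,4] 'aaab' = ∅
  T[0,4] 'baaab' = ∅

S ∉ T[0,4] ⇒ NO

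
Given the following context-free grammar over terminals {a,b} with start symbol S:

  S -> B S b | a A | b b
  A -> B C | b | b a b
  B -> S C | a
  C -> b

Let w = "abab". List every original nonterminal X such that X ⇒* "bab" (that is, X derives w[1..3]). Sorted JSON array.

CNF form of G:
  S -> B X3 | T0 T0 | T1 A
  A -> B C | T0 X2 | b
  B -> S C | a
  C -> b
  T0 -> b
  T1 -> a
  X2 -> T1 T0
  X3 -> S T0

Fill CYK table bottom-up (cells [i..j] with 1 ≤ i ≤ j ≤ 3 only):
  [1..1]={A,C,T0}  "b"  orig:{A,C}
  [2..2]={B,T1}  "a"  orig:{B}
  [3..3]={A,C,T0}  "b"  orig:{A,C}
  [1..2]=∅  "ba"
  [2..3]={A,S,X2}  "ab"  orig:{A,S}
  [1..3]={A}  "bab"

Original NTs in T[1,3] deriving "bab": ["A"]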